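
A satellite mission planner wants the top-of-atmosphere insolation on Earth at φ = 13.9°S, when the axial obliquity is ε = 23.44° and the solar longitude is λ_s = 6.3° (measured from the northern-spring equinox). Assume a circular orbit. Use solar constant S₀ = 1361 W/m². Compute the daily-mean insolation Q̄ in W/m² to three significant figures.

Q̄ ≈ 413 W/m²

Solar declination: sin δ = sin ε · sin λ_s = sin 23.44° × sin 6.3° = 0.04365, so δ = +2.502°.
cos H₀ = −tan(-13.9°) tan(+2.502°) = 0.0108, H₀ = 1.5600 rad.
Bracket: H₀ sin φ sin δ + cos φ cos δ sin H₀ = 1.5600×-0.24023×0.04365 + 0.97072×0.99905×0.99994 = -0.016358 + 0.969740 = 0.953382.
Q̄ = (S₀/π) × [bracket] = (1361/π) × 0.953382 = 413.0 W/m².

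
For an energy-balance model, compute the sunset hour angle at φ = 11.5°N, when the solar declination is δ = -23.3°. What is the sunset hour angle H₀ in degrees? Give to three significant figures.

cos H₀ = −tan φ · tan δ = −tan(+11.5°) × tan(-23.300°) = 0.0876, so H₀ = 1.4831 rad = 84.97°.

H₀ = 85.0°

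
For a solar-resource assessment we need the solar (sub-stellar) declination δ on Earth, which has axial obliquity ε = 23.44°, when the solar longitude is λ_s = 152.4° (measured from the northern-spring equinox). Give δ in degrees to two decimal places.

sin δ = sin ε · sin λ_s = sin 23.44° × sin 152.4° = 0.184294.
δ = arcsin(0.184294) = +10.62°.

δ = +10.62°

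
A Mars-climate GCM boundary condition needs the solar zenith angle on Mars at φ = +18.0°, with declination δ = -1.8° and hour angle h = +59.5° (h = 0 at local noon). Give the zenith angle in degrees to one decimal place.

cos θ_z = sin φ sin δ + cos φ cos δ cos h = -0.009706 + 0.482459 = 0.472753.
θ_z = arccos(0.472753) = 61.8°.

θ_z = 61.8°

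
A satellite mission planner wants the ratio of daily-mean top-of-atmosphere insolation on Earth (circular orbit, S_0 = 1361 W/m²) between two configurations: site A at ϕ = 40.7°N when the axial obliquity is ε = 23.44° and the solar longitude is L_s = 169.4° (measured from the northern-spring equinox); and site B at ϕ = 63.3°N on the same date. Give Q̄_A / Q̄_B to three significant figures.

Q̄_A / Q̄_B ≈ 1.50

— Configuration A (ϕ=+40.7°):
Solar declination: sin δ = sin ε · sin L_s = sin 23.44° × sin 169.4° = 0.07317, so δ = +4.196°.
cos h₀ = −tan(+40.7°) tan(+4.196°) = -0.0631, h₀ = 1.6339 rad.
Bracket: h₀ sin ϕ sin δ + cos ϕ cos δ sin h₀ = 1.6339×0.65210×0.07317 + 0.75813×0.99732×0.99801 = 0.077960 + 0.754594 = 0.832554.
Q̄ = (S_0/π) × [bracket] = (1361/π) × 0.832554 = 360.68 W/m².
— Configuration B (ϕ=+63.3°):
cos h₀ = −tan(+63.3°) tan(+4.196°) = -0.1459, h₀ = 1.7172 rad.
Bracket: h₀ sin ϕ sin δ + cos ϕ cos δ sin h₀ = 1.7172×0.89337×0.07317 + 0.44932×0.99732×0.98930 = 0.112250 + 0.443321 = 0.555571.
Q̄ = (S_0/π) × [bracket] = (1361/π) × 0.555571 = 240.68 W/m².
Ratio Q̄_A / Q̄_B = 360.68 / 240.68 = 1.499.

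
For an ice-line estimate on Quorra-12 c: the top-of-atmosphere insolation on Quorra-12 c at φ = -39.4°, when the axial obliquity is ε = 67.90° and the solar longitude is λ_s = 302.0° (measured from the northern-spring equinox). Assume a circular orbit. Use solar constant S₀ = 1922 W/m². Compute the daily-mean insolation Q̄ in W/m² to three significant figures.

Solar declination: sin δ = sin ε · sin λ_s = sin 67.90° × sin 302.0° = -0.78574, so δ = -51.789°.
cos H₀ = −tan(-39.4°) tan(-51.789°) = -1.0434 ≤ −1 ⇒ polar day, H₀ = π.
Bracket: H₀ sin φ sin δ + cos φ cos δ sin H₀ = 3.1416×-0.63473×-0.78574 + 0.77273×0.61856×0.00000 = 1.566819 + 0.000000 = 1.566819.
Q̄ = (S₀/π) × [bracket] = (1922/π) × 1.566819 = 958.6 W/m².

Q̄ ≈ 959 W/m²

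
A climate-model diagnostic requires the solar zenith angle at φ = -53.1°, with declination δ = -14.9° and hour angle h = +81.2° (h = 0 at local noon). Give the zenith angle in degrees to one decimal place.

θ_z = 72.9°

cos θ_z = sin φ sin δ + cos φ cos δ cos h = 0.205625 + 0.088767 = 0.294392.
θ_z = arccos(0.294392) = 72.9°.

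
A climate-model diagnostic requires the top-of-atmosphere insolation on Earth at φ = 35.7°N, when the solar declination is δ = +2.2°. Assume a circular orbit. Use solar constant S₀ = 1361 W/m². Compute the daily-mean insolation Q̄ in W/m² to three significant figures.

Q̄ ≈ 367 W/m²

cos H₀ = −tan(+35.7°) tan(+2.200°) = -0.0276, H₀ = 1.5984 rad.
Bracket: H₀ sin φ sin δ + cos φ cos δ sin H₀ = 1.5984×0.58354×0.03839 + 0.81208×0.99926×0.99962 = 0.035808 + 0.811171 = 0.846979.
Q̄ = (S₀/π) × [bracket] = (1361/π) × 0.846979 = 366.9 W/m².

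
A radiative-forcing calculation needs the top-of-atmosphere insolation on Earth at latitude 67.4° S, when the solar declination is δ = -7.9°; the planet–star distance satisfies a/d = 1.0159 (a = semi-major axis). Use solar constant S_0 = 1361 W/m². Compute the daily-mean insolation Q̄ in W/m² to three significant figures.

cos h₀ = −tan(-67.4°) tan(-7.900°) = -0.3334, h₀ = 1.9107 rad.
Bracket: h₀ sin ϕ sin δ + cos ϕ cos δ sin h₀ = 1.9107×-0.92321×-0.13744 + 0.38430×0.99051×0.94280 = 0.242441 + 0.358880 = 0.601321.
Inverse-square distance factor (a/d)² = 1.0159² = 1.032053.
Q̄ = (S_0/π) × 1.032053 × [bracket] = (1361/π) × 1.032053 × 0.601321 = 268.9 W/m².

Q̄ ≈ 269 W/m²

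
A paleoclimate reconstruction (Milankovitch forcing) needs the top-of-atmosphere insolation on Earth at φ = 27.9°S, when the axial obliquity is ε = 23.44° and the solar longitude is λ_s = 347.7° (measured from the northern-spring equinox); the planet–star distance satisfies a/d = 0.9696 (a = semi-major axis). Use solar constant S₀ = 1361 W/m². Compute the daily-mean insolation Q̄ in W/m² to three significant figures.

Solar declination: sin δ = sin ε · sin λ_s = sin 23.44° × sin 347.7° = -0.08474, so δ = -4.861°.
cos H₀ = −tan(-27.9°) tan(-4.861°) = -0.0450, H₀ = 1.6158 rad.
Bracket: H₀ sin φ sin δ + cos φ cos δ sin H₀ = 1.6158×-0.46793×-0.08474 + 0.88377×0.99640×0.99899 = 0.064070 + 0.879699 = 0.943769.
Inverse-square distance factor (a/d)² = 0.9696² = 0.940124.
Q̄ = (S₀/π) × 0.940124 × [bracket] = (1361/π) × 0.940124 × 0.943769 = 384.4 W/m².

Q̄ ≈ 384 W/m²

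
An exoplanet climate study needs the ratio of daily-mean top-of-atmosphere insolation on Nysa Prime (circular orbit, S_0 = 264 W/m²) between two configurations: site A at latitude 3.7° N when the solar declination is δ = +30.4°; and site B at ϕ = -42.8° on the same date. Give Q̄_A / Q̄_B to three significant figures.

Q̄_A / Q̄_B ≈ 4.84

— Configuration A (ϕ=+3.7°):
cos h₀ = −tan(+3.7°) tan(+30.400°) = -0.0379, h₀ = 1.6087 rad.
Bracket: h₀ sin ϕ sin δ + cos ϕ cos δ sin h₀ = 1.6087×0.06453×0.50603 + 0.99792×0.86251×0.99928 = 0.052531 + 0.860096 = 0.912627.
Q̄ = (S_0/π) × [bracket] = (264/π) × 0.912627 = 76.692 W/m².
— Configuration B (ϕ=-42.8°):
cos h₀ = −tan(-42.8°) tan(+30.400°) = 0.5433, h₀ = 0.9964 rad.
Bracket: h₀ sin ϕ sin δ + cos ϕ cos δ sin h₀ = 0.9964×-0.67944×0.50603 + 0.73373×0.86251×0.83955 = -0.342579 + 0.531309 = 0.188730.
Q̄ = (S_0/π) × [bracket] = (264/π) × 0.188730 = 15.860 W/m².
Ratio Q̄_A / Q̄_B = 76.692 / 15.860 = 4.836.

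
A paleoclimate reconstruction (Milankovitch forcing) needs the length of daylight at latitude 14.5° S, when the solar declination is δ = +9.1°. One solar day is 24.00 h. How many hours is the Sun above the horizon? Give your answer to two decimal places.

11.68 h

cos H₀ = −tan φ · tan δ = −tan(-14.5°) × tan(+9.100°) = 0.0414, so H₀ = 1.5294 rad = 87.63°.
Daylight = 2H₀/(2π) × 24.00 h = (1.5294/π) × 24.00 = 11.68 h.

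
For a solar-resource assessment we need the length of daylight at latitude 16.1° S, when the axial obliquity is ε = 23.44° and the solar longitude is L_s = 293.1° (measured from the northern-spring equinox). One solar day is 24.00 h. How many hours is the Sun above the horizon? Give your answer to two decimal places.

Solar declination: sin δ = sin ε · sin L_s = sin 23.44° × sin 293.1° = -0.36589, so δ = -21.463°.
cos h₀ = −tan ϕ · tan δ = −tan(-16.1°) × tan(-21.463°) = -0.1135, so h₀ = 1.6845 rad = 96.52°.
Daylight = 2h₀/(2π) × 24.00 h = (1.6845/π) × 24.00 = 12.87 h.

12.87 h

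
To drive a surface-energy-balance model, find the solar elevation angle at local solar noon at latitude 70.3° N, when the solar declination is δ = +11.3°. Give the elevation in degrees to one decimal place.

31.0°

At local noon the hour angle is zero, so the zenith angle equals |φ − δ| = |+70.3° − (+11.300°)| = 59.000°.
Elevation = 90° − 59.000° = 31.0°.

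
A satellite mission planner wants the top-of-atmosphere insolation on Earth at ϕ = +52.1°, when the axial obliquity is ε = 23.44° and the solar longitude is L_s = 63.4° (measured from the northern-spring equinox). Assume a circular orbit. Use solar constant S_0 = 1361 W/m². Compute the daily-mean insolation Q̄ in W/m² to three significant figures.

Solar declination: sin δ = sin ε · sin L_s = sin 23.44° × sin 63.4° = 0.35568, so δ = +20.835°.
cos h₀ = −tan(+52.1°) tan(+20.835°) = -0.4889, h₀ = 2.0816 rad.
Bracket: h₀ sin ϕ sin δ + cos ϕ cos δ sin h₀ = 2.0816×0.78908×0.35568 + 0.61429×0.93461×0.87236 = 0.584222 + 0.500841 = 1.085063.
Q̄ = (S_0/π) × [bracket] = (1361/π) × 1.085063 = 470.1 W/m².

Q̄ ≈ 470 W/m²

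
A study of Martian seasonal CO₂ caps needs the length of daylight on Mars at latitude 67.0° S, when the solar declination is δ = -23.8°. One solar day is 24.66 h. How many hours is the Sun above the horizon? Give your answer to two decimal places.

Sunrise equation: cos h₀ = −tan ϕ · tan δ = -1.0391 ≤ −1, so the Sun never sets (polar day) and h₀ = π.
Daylight = 2h₀/(2π) × 24.66 h = (3.1416/π) × 24.66 = 24.66 h.

24.66 h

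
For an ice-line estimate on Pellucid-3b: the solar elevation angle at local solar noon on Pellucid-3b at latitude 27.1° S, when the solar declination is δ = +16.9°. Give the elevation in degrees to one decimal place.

At local noon the hour angle is zero, so the zenith angle equals |φ − δ| = |-27.1° − (+16.900°)| = 44.000°.
Elevation = 90° − 44.000° = 46.0°.

46.0°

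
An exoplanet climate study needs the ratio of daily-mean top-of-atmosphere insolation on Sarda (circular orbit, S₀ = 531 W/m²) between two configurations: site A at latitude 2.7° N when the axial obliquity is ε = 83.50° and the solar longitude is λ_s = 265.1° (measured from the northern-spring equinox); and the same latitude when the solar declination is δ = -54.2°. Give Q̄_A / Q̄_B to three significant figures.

— Configuration A (φ=+2.7°):
Solar declination: sin δ = sin ε · sin λ_s = sin 83.50° × sin 265.1° = -0.98994, so δ = -81.866°.
cos H₀ = −tan(+2.7°) tan(-81.866°) = 0.3300, H₀ = 1.2345 rad.
Bracket: H₀ sin φ sin δ + cos φ cos δ sin H₀ = 1.2345×0.04711×-0.98994 + 0.99889×0.14148×0.94399 = -0.057572 + 0.133407 = 0.075835.
Q̄ = (S₀/π) × [bracket] = (531/π) × 0.075835 = 12.818 W/m².
— Configuration B (φ=+2.7°):
cos H₀ = −tan(+2.7°) tan(-54.200°) = 0.0654, H₀ = 1.5054 rad.
Bracket: H₀ sin φ sin δ + cos φ cos δ sin H₀ = 1.5054×0.04711×-0.81106 + 0.99889×0.58496×0.99786 = -0.057520 + 0.583060 = 0.525540.
Q̄ = (S₀/π) × [bracket] = (531/π) × 0.525540 = 88.828 W/m².
Ratio Q̄_A / Q̄_B = 12.818 / 88.828 = 0.1443.

Q̄_A / Q̄_B ≈ 0.144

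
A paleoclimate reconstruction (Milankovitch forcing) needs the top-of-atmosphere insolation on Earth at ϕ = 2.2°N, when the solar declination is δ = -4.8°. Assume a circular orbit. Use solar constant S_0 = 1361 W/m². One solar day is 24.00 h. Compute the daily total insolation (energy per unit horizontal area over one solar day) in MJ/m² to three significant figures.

37.1 MJ/m²

cos h₀ = −tan(+2.2°) tan(-4.800°) = 0.0032, h₀ = 1.5676 rad.
Bracket: h₀ sin ϕ sin δ + cos ϕ cos δ sin h₀ = 1.5676×0.03839×-0.08368 + 0.99926×0.99649×0.99999 = -0.005036 + 0.995743 = 0.990707.
Q̄ = (S_0/π) × [bracket] = (1361/π) × 0.990707 = 429.19 W/m².
Daily total = Q̄ × 24.00 h × 3600 s/h = 429.19 × 24.00 × 3600 / 10⁶ = 37.08 MJ/m².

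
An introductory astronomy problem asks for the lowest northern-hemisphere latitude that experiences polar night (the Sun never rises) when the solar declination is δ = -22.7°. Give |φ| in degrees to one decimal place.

|φ| = 67.3°

Polar night requires cos H₀ = −tan φ tan δ ≥ 1, i.e. tan φ tan δ ≤ −1.
The boundary is |tan φ| · |tan δ| = 1, so |φ| = 90° − |δ| = 90° − 22.7° = 67.3° in the northern hemisphere.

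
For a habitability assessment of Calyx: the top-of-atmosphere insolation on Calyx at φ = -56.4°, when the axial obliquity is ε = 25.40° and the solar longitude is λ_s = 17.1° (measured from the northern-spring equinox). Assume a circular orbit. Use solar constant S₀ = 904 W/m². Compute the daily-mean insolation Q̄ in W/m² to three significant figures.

Solar declination: sin δ = sin ε · sin λ_s = sin 25.40° × sin 17.1° = 0.12612, so δ = +7.246°.
cos H₀ = −tan(-56.4°) tan(+7.246°) = 0.1914, H₀ = 1.3782 rad.
Bracket: H₀ sin φ sin δ + cos φ cos δ sin H₀ = 1.3782×-0.83292×0.12612 + 0.55339×0.99201×0.98152 = -0.144777 + 0.538823 = 0.394046.
Q̄ = (S₀/π) × [bracket] = (904/π) × 0.394046 = 113.4 W/m².

Q̄ ≈ 113 W/m²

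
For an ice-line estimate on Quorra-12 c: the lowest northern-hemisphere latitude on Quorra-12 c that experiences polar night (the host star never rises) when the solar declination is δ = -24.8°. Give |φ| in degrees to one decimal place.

|φ| = 65.2°

Polar night requires cos H₀ = −tan φ tan δ ≥ 1, i.e. tan φ tan δ ≤ −1.
The boundary is |tan φ| · |tan δ| = 1, so |φ| = 90° − |δ| = 90° − 24.8° = 65.2° in the northern hemisphere.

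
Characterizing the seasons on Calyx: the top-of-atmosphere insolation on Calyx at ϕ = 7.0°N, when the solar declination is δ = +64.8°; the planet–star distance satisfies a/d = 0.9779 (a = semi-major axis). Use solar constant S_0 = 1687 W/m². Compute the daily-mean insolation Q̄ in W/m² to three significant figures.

cos h₀ = −tan(+7.0°) tan(+64.800°) = -0.2609, h₀ = 1.8348 rad.
Bracket: h₀ sin ϕ sin δ + cos ϕ cos δ sin h₀ = 1.8348×0.12187×0.90483 + 0.99255×0.42578×0.96536 = 0.202326 + 0.407969 = 0.610295.
Inverse-square distance factor (a/d)² = 0.9779² = 0.956288.
Q̄ = (S_0/π) × 0.956288 × [bracket] = (1687/π) × 0.956288 × 0.610295 = 313.4 W/m².

Q̄ ≈ 313 W/m²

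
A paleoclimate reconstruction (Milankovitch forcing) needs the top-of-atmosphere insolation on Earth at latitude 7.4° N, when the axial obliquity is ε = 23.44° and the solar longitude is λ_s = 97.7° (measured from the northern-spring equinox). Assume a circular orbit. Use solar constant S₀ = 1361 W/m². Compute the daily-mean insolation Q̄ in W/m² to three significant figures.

Q̄ ≈ 430 W/m²

Solar declination: sin δ = sin ε · sin λ_s = sin 23.44° × sin 97.7° = 0.39420, so δ = +23.216°.
cos H₀ = −tan(+7.4°) tan(+23.216°) = -0.0557, H₀ = 1.6265 rad.
Bracket: H₀ sin φ sin δ + cos φ cos δ sin H₀ = 1.6265×0.12880×0.39420 + 0.99167×0.91902×0.99845 = 0.082582 + 0.909952 = 0.992534.
Q̄ = (S₀/π) × [bracket] = (1361/π) × 0.992534 = 430.0 W/m².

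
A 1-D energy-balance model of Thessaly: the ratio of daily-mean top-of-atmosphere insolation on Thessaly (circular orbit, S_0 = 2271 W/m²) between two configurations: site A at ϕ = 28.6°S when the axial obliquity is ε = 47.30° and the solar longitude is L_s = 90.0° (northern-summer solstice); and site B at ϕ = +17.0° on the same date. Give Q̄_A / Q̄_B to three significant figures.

Q̄_A / Q̄_B ≈ 0.147

— Configuration A (ϕ=-28.6°):
Solar declination: sin δ = sin ε · sin L_s = sin 47.30° × sin 90.0° = 0.73491, so δ = +47.300°.
cos h₀ = −tan(-28.6°) tan(+47.300°) = 0.5908, h₀ = 0.9387 rad.
Bracket: h₀ sin ϕ sin δ + cos ϕ cos δ sin h₀ = 0.9387×-0.47869×0.73491 + 0.87798×0.67816×0.80678 = -0.330229 + 0.480366 = 0.150137.
Q̄ = (S_0/π) × [bracket] = (2271/π) × 0.150137 = 108.53 W/m².
— Configuration B (ϕ=+17.0°):
cos h₀ = −tan(+17.0°) tan(+47.300°) = -0.3313, h₀ = 1.9085 rad.
Bracket: h₀ sin ϕ sin δ + cos ϕ cos δ sin h₀ = 1.9085×0.29237×0.73491 + 0.95630×0.67816×0.94352 = 0.410071 + 0.611896 = 1.021967.
Q̄ = (S_0/π) × [bracket] = (2271/π) × 1.021967 = 738.76 W/m².
Ratio Q̄_A / Q̄_B = 108.53 / 738.76 = 0.1469.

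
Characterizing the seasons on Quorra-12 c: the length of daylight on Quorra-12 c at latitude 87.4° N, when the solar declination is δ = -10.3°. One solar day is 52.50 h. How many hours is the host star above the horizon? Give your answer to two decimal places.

cos H₀ = −tan φ · tan δ = 4.0020 ≥ 1, so the host star never rises (polar night) and H₀ = 0.
Daylight = 2H₀/(2π) × 52.50 h = (0.0000/π) × 52.50 = 0.00 h.

0.00 h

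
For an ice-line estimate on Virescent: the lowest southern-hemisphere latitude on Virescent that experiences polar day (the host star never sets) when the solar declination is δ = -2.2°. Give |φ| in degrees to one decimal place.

|φ| = 87.8°

Polar day requires cos H₀ = −tan φ tan δ ≤ −1, i.e. tan φ tan δ ≥ 1.
The boundary is |tan φ| · |tan δ| = 1, so |φ| = 90° − |δ| = 90° − 2.2° = 87.8° in the southern hemisphere.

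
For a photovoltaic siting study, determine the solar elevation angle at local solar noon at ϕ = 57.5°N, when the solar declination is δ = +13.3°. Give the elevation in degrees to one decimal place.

At local noon the hour angle is zero, so the zenith angle equals |ϕ − δ| = |+57.5° − (+13.300°)| = 44.200°.
Elevation = 90° − 44.200° = 45.8°.

45.8°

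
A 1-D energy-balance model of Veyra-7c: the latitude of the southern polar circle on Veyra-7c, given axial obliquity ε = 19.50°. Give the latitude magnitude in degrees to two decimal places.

The polar circle is the lowest latitude that experiences at least one full rotation of continuous darkness at the northern-summer solstice; it lies at |φ| = 90° − ε = 90° − 19.50° = 70.50°.

70.50°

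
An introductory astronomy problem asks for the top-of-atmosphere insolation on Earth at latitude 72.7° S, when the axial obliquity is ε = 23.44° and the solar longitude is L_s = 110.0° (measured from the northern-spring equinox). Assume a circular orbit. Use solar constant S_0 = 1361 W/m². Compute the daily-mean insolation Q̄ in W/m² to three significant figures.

Solar declination: sin δ = sin ε · sin L_s = sin 23.44° × sin 110.0° = 0.37380, so δ = +21.950°.
cos h₀ = −tan(-72.7°) tan(+21.950°) = 1.2939 ≥ 1 ⇒ polar night, h₀ = 0 and Q̄ = 0.

Q̄ ≈ 0.00 W/m²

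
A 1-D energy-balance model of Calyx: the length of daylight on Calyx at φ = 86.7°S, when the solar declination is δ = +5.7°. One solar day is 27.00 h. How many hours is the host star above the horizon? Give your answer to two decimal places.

0.00 h

cos H₀ = −tan φ · tan δ = 1.7311 ≥ 1, so the host star never rises (polar night) and H₀ = 0.
Daylight = 2H₀/(2π) × 27.00 h = (0.0000/π) × 27.00 = 0.00 h.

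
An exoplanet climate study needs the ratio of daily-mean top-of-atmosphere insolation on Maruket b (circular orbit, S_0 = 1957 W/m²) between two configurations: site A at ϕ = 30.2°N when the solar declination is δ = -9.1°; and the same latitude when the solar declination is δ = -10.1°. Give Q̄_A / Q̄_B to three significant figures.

— Configuration A (ϕ=+30.2°):
cos h₀ = −tan(+30.2°) tan(-9.100°) = 0.0932, h₀ = 1.4774 rad.
Bracket: h₀ sin ϕ sin δ + cos ϕ cos δ sin h₀ = 1.4774×0.50302×-0.15816 + 0.86427×0.98741×0.99565 = -0.117538 + 0.849677 = 0.732139.
Q̄ = (S_0/π) × [bracket] = (1957/π) × 0.732139 = 456.07 W/m².
— Configuration B (ϕ=+30.2°):
cos h₀ = −tan(+30.2°) tan(-10.100°) = 0.1037, h₀ = 1.4669 rad.
Bracket: h₀ sin ϕ sin δ + cos ϕ cos δ sin h₀ = 1.4669×0.50302×-0.17537 + 0.86427×0.98450×0.99461 = -0.129402 + 0.846288 = 0.716886.
Q̄ = (S_0/π) × [bracket] = (1957/π) × 0.716886 = 446.57 W/m².
Ratio Q̄_A / Q̄_B = 456.07 / 446.57 = 1.021.

Q̄_A / Q̄_B ≈ 1.02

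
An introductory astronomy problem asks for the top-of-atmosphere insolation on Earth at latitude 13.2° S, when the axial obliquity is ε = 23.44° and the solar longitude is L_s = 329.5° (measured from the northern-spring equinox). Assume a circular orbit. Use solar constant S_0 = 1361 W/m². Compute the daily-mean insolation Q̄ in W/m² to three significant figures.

Q̄ ≈ 445 W/m²

Solar declination: sin δ = sin ε · sin L_s = sin 23.44° × sin 329.5° = -0.20189, so δ = -11.648°.
cos h₀ = −tan(-13.2°) tan(-11.648°) = -0.0483, h₀ = 1.6192 rad.
Bracket: h₀ sin ϕ sin δ + cos ϕ cos δ sin h₀ = 1.6192×-0.22835×-0.20189 + 0.97358×0.97941×0.99883 = 0.074648 + 0.952418 = 1.027066.
Q̄ = (S_0/π) × [bracket] = (1361/π) × 1.027066 = 444.9 W/m².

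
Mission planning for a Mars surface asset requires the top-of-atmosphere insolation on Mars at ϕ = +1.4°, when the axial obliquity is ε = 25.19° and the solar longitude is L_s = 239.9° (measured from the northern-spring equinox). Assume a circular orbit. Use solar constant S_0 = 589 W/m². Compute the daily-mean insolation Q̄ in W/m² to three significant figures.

Solar declination: sin δ = sin ε · sin L_s = sin 25.19° × sin 239.9° = -0.36823, so δ = -21.606°.
cos h₀ = −tan(+1.4°) tan(-21.606°) = 0.0097, h₀ = 1.5611 rad.
Bracket: h₀ sin ϕ sin δ + cos ϕ cos δ sin h₀ = 1.5611×0.02443×-0.36823 + 0.99970×0.92974×0.99995 = -0.014043 + 0.929415 = 0.915372.
Q̄ = (S_0/π) × [bracket] = (589/π) × 0.915372 = 171.6 W/m².

Q̄ ≈ 172 W/m²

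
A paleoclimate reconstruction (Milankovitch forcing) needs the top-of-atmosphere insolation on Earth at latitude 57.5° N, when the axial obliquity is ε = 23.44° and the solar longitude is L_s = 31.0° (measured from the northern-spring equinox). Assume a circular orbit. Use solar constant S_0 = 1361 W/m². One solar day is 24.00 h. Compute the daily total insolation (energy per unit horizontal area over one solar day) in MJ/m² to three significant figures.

30.9 MJ/m²

Solar declination: sin δ = sin ε · sin L_s = sin 23.44° × sin 31.0° = 0.20488, so δ = +11.822°.
cos h₀ = −tan(+57.5°) tan(+11.822°) = -0.3286, h₀ = 1.9056 rad.
Bracket: h₀ sin ϕ sin δ + cos ϕ cos δ sin h₀ = 1.9056×0.84339×0.20488 + 0.53730×0.97879×0.94448 = 0.329276 + 0.496706 = 0.825982.
Q̄ = (S_0/π) × [bracket] = (1361/π) × 0.825982 = 357.83 W/m².
Daily total = Q̄ × 24.00 h × 3600 s/h = 357.83 × 24.00 × 3600 / 10⁶ = 30.92 MJ/m².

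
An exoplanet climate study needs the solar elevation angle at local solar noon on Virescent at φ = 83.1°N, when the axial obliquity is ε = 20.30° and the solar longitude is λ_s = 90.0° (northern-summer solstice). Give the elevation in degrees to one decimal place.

27.2°

Solar declination: sin δ = sin ε · sin λ_s = sin 20.30° × sin 90.0° = 0.34694, so δ = +20.300°.
At local noon the hour angle is zero, so the zenith angle equals |φ − δ| = |+83.1° − (+20.300°)| = 62.800°.
Elevation = 90° − 62.800° = 27.2°.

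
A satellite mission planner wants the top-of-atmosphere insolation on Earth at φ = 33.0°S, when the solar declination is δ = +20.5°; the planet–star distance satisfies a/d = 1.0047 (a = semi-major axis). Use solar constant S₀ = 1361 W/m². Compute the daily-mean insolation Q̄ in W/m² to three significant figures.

cos H₀ = −tan(-33.0°) tan(+20.500°) = 0.2428, H₀ = 1.3255 rad.
Bracket: H₀ sin φ sin δ + cos φ cos δ sin H₀ = 1.3255×-0.54464×0.35021 + 0.83867×0.93667×0.97008 = -0.252824 + 0.762053 = 0.509229.
Inverse-square distance factor (a/d)² = 1.0047² = 1.009422.
Q̄ = (S₀/π) × 1.009422 × [bracket] = (1361/π) × 1.009422 × 0.509229 = 222.7 W/m².

Q̄ ≈ 223 W/m²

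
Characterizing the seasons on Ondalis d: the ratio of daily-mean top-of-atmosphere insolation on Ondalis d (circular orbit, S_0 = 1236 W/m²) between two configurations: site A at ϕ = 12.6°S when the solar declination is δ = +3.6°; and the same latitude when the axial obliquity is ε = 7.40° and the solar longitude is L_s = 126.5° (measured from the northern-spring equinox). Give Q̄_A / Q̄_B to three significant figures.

— Configuration A (ϕ=-12.6°):
cos h₀ = −tan(-12.6°) tan(+3.600°) = 0.0141, h₀ = 1.5567 rad.
Bracket: h₀ sin ϕ sin δ + cos ϕ cos δ sin h₀ = 1.5567×-0.21814×0.06279 + 0.97592×0.99803×0.99990 = -0.021322 + 0.973900 = 0.952578.
Q̄ = (S_0/π) × [bracket] = (1236/π) × 0.952578 = 374.77 W/m².
— Configuration B (ϕ=-12.6°):
Solar declination: sin δ = sin ε · sin L_s = sin 7.40° × sin 126.5° = 0.10353, so δ = +5.943°.
cos h₀ = −tan(-12.6°) tan(+5.943°) = 0.0233, h₀ = 1.5475 rad.
Bracket: h₀ sin ϕ sin δ + cos ϕ cos δ sin h₀ = 1.5475×-0.21814×0.10353 + 0.97592×0.99463×0.99973 = -0.034949 + 0.970417 = 0.935468.
Q̄ = (S_0/π) × [bracket] = (1236/π) × 0.935468 = 368.04 W/m².
Ratio Q̄_A / Q̄_B = 374.77 / 368.04 = 1.018.

Q̄_A / Q̄_B ≈ 1.02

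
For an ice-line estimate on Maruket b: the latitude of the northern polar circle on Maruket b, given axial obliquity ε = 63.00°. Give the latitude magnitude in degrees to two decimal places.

The polar circle is the lowest latitude that experiences at least one full rotation of continuous daylight at the northern-summer solstice; it lies at |φ| = 90° − ε = 90° − 63.00° = 27.00°.

27.00°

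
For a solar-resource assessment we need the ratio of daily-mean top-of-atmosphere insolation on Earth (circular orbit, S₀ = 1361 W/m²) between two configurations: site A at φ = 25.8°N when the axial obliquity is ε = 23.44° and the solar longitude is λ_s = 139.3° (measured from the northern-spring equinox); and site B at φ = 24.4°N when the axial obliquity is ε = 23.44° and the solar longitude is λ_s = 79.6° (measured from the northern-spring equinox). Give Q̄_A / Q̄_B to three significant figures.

— Configuration A (φ=+25.8°):
Solar declination: sin δ = sin ε · sin λ_s = sin 23.44° × sin 139.3° = 0.25940, so δ = +15.034°.
cos H₀ = −tan(+25.8°) tan(+15.034°) = -0.1298, H₀ = 1.7010 rad.
Bracket: H₀ sin φ sin δ + cos φ cos δ sin H₀ = 1.7010×0.43523×0.25940 + 0.90032×0.96577×0.99153 = 0.192041 + 0.862137 = 1.054178.
Q̄ = (S₀/π) × [bracket] = (1361/π) × 1.054178 = 456.69 W/m².
— Configuration B (φ=+24.4°):
Solar declination: sin δ = sin ε · sin λ_s = sin 23.44° × sin 79.6° = 0.39125, so δ = +23.033°.
cos H₀ = −tan(+24.4°) tan(+23.033°) = -0.1929, H₀ = 1.7649 rad.
Bracket: H₀ sin φ sin δ + cos φ cos δ sin H₀ = 1.7649×0.41310×0.39125 + 0.91068×0.92028×0.98123 = 0.285253 + 0.822350 = 1.107603.
Q̄ = (S₀/π) × [bracket] = (1361/π) × 1.107603 = 479.84 W/m².
Ratio Q̄_A / Q̄_B = 456.69 / 479.84 = 0.9518.

Q̄_A / Q̄_B ≈ 0.952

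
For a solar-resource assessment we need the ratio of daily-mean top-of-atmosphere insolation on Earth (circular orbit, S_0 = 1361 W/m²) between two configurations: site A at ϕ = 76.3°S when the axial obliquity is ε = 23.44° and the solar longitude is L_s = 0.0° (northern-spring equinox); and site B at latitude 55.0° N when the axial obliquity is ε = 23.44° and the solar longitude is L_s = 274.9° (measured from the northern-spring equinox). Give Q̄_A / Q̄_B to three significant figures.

Q̄_A / Q̄_B ≈ 1.97

— Configuration A (ϕ=-76.3°):
Solar declination: sin δ = sin ε · sin L_s = sin 23.44° × sin 0.0° = 0.00000, so δ = +0.000°.
cos h₀ = −tan(-76.3°) tan(+0.000°) = 0.0000, h₀ = 1.5708 rad.
Bracket: h₀ sin ϕ sin δ + cos ϕ cos δ sin h₀ = 1.5708×-0.97155×0.00000 + 0.23684×1.00000×1.00000 = -0.000000 + 0.236840 = 0.236840.
Q̄ = (S_0/π) × [bracket] = (1361/π) × 0.236840 = 102.60 W/m².
— Configuration B (ϕ=+55.0°):
Solar declination: sin δ = sin ε · sin L_s = sin 23.44° × sin 274.9° = -0.39633, so δ = -23.349°.
cos h₀ = −tan(+55.0°) tan(-23.349°) = 0.6165, h₀ = 0.9065 rad.
Bracket: h₀ sin ϕ sin δ + cos ϕ cos δ sin h₀ = 0.9065×0.81915×-0.39633 + 0.57358×0.91811×0.78734 = -0.294299 + 0.414621 = 0.120322.
Q̄ = (S_0/π) × [bracket] = (1361/π) × 0.120322 = 52.126 W/m².
Ratio Q̄_A / Q̄_B = 102.60 / 52.126 = 1.968.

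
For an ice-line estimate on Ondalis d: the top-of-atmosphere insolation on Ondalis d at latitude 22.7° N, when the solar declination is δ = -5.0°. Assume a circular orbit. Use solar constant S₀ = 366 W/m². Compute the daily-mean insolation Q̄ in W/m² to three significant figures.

cos H₀ = −tan(+22.7°) tan(-5.000°) = 0.0366, H₀ = 1.5342 rad.
Bracket: H₀ sin φ sin δ + cos φ cos δ sin H₀ = 1.5342×0.38591×-0.08716 + 0.92254×0.99619×0.99933 = -0.051604 + 0.918409 = 0.866805.
Q̄ = (S₀/π) × [bracket] = (366/π) × 0.866805 = 101.0 W/m².

Q̄ ≈ 101 W/m²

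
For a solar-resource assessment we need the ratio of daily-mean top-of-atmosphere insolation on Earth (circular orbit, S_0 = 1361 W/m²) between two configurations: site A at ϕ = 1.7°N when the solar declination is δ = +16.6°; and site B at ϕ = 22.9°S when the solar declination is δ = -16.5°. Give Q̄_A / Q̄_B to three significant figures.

— Configuration A (ϕ=+1.7°):
cos h₀ = −tan(+1.7°) tan(+16.600°) = -0.0088, h₀ = 1.5796 rad.
Bracket: h₀ sin ϕ sin δ + cos ϕ cos δ sin h₀ = 1.5796×0.02967×0.28569 + 0.99956×0.95832×0.99996 = 0.013389 + 0.957860 = 0.971249.
Q̄ = (S_0/π) × [bracket] = (1361/π) × 0.971249 = 420.76 W/m².
— Configuration B (ϕ=-22.9°):
cos h₀ = −tan(-22.9°) tan(-16.500°) = -0.1251, h₀ = 1.6963 rad.
Bracket: h₀ sin ϕ sin δ + cos ϕ cos δ sin h₀ = 1.6963×-0.38912×-0.28402 + 0.92119×0.95882×0.99214 = 0.187471 + 0.876313 = 1.063784.
Q̄ = (S_0/π) × [bracket] = (1361/π) × 1.063784 = 460.85 W/m².
Ratio Q̄_A / Q̄_B = 420.76 / 460.85 = 0.9130.

Q̄_A / Q̄_B ≈ 0.913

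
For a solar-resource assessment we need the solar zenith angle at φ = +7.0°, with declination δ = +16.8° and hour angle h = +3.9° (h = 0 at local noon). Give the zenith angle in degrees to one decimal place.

θ_z = 10.5°

cos θ_z = sin φ sin δ + cos φ cos δ cos h = 0.035224 + 0.947983 = 0.983207.
θ_z = arccos(0.983207) = 10.5°.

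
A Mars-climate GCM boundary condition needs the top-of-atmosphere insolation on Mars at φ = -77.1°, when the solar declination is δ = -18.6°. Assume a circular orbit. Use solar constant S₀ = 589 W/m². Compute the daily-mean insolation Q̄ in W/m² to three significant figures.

Q̄ ≈ 183 W/m²

cos H₀ = −tan(-77.1°) tan(-18.600°) = -1.4694 ≤ −1 ⇒ polar day, H₀ = π.
Bracket: H₀ sin φ sin δ + cos φ cos δ sin H₀ = 3.1416×-0.97476×-0.31896 + 0.22325×0.94777×0.00000 = 0.976753 + 0.000000 = 0.976753.
Q̄ = (S₀/π) × [bracket] = (589/π) × 0.976753 = 183.1 W/m².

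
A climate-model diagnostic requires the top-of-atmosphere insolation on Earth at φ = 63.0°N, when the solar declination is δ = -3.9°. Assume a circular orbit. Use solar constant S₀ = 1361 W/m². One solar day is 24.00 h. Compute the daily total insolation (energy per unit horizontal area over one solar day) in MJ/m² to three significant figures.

cos H₀ = −tan(+63.0°) tan(-3.900°) = 0.1338, H₀ = 1.4366 rad.
Bracket: H₀ sin φ sin δ + cos φ cos δ sin H₀ = 1.4366×0.89101×-0.06802 + 0.45399×0.99768×0.99101 = -0.087067 + 0.448865 = 0.361798.
Q̄ = (S₀/π) × [bracket] = (1361/π) × 0.361798 = 156.74 W/m².
Daily total = Q̄ × 24.00 h × 3600 s/h = 156.74 × 24.00 × 3600 / 10⁶ = 13.54 MJ/m².

13.5 MJ/m²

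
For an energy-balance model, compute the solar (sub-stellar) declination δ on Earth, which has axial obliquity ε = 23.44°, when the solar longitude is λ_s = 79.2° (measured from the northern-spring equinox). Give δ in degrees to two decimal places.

sin δ = sin ε · sin λ_s = sin 23.44° × sin 79.2° = 0.390743.
δ = arcsin(0.390743) = +23.00°.

δ = +23.00°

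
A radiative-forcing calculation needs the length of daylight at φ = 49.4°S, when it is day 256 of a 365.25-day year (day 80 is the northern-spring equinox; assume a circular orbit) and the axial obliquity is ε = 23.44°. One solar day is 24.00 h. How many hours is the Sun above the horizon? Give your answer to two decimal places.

11.60 h

Solar longitude: λ_s = 360° × (256 − 80)/365.25 = 173.470°.
sin δ = sin 23.44° × sin 173.470° = 0.04524, so δ = +2.593°.
cos H₀ = −tan φ · tan δ = −tan(-49.4°) × tan(+2.593°) = 0.0528, so H₀ = 1.5179 rad = 86.97°.
Daylight = 2H₀/(2π) × 24.00 h = (1.5179/π) × 24.00 = 11.60 h.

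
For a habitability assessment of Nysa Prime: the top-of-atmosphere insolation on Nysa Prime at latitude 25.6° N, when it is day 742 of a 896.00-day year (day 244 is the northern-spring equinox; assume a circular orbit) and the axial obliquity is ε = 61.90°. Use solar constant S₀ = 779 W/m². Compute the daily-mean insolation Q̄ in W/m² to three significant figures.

Q̄ ≈ 165 W/m²

Solar longitude: λ_s = 360° × (742 − 244)/896.00 = 200.089°.
sin δ = sin 61.90° × sin 200.089° = -0.30300, so δ = -17.638°.
cos H₀ = −tan(+25.6°) tan(-17.638°) = 0.1523, H₀ = 1.4179 rad.
Bracket: H₀ sin φ sin δ + cos φ cos δ sin H₀ = 1.4179×0.43209×-0.30300 + 0.90183×0.95299×0.98833 = -0.185636 + 0.849405 = 0.663769.
Q̄ = (S₀/π) × [bracket] = (779/π) × 0.663769 = 164.6 W/m².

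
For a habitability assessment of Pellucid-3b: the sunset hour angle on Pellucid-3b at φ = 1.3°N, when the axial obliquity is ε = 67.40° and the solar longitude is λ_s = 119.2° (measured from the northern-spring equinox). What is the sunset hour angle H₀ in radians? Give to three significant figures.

H₀ = 1.60 rad

Solar declination: sin δ = sin ε · sin λ_s = sin 67.40° × sin 119.2° = 0.80589, so δ = +53.696°.
cos H₀ = −tan φ · tan δ = −tan(+1.3°) × tan(+53.696°) = -0.0309, so H₀ = 1.6017 rad = 91.77°.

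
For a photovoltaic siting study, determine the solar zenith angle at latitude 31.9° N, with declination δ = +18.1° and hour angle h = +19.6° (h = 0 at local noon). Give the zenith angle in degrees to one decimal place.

cos θ_z = sin ϕ sin δ + cos ϕ cos δ cos h = 0.164173 + 0.760204 = 0.924377.
θ_z = arccos(0.924377) = 22.4°.

θ_z = 22.4°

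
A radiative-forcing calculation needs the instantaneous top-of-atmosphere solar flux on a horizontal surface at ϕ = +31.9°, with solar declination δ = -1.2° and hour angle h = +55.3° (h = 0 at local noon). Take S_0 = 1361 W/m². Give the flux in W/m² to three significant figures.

cos θ_z = sin ϕ sin δ + cos ϕ cos δ cos h = -0.011067 + 0.483196 = 0.472129.
Flux = S_0 · cos θ_z = 1361 × 0.472129 = 642.6 W/m².

643 W/m²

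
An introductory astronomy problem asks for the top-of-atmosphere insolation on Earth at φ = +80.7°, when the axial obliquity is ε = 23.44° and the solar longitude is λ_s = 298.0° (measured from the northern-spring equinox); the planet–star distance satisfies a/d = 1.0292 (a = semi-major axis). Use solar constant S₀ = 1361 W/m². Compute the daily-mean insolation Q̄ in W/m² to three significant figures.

Solar declination: sin δ = sin ε · sin λ_s = sin 23.44° × sin 298.0° = -0.35123, so δ = -20.562°.
cos H₀ = −tan(+80.7°) tan(-20.562°) = 2.2908 ≥ 1 ⇒ polar night, H₀ = 0 and Q̄ = 0.
Inverse-square distance factor (a/d)² = 1.0292² = 1.059253.

Q̄ ≈ 0.00 W/m²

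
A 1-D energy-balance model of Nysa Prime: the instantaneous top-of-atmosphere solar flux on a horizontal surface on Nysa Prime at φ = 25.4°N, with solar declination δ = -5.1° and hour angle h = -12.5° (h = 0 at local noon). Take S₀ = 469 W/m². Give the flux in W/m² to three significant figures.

394 W/m²

cos θ_z = sin φ sin δ + cos φ cos δ cos h = -0.038130 + 0.878431 = 0.840301.
Flux = S₀ · cos θ_z = 469 × 0.840301 = 394.1 W/m².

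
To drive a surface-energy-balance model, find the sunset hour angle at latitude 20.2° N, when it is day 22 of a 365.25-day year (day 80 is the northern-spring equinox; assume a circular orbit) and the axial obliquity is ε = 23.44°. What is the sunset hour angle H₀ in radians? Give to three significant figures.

H₀ = 1.44 rad

Solar longitude: λ_s = 360° × (22 − 80)/365.25 = -57.166°, i.e. -57.166° + 360° = 302.834°.
sin δ = sin 23.44° × sin 302.834° = -0.33424, so δ = -19.526°.
cos H₀ = −tan φ · tan δ = −tan(+20.2°) × tan(-19.526°) = 0.1305, so H₀ = 1.4399 rad = 82.50°.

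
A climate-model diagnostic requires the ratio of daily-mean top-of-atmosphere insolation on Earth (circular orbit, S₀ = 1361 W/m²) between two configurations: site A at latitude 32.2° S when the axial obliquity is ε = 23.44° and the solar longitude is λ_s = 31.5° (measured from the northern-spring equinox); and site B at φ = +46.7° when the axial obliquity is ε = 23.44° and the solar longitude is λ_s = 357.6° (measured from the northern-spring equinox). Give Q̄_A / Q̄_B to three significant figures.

— Configuration A (φ=-32.2°):
Solar declination: sin δ = sin ε · sin λ_s = sin 23.44° × sin 31.5° = 0.20784, so δ = +11.996°.
cos H₀ = −tan(-32.2°) tan(+11.996°) = 0.1338, H₀ = 1.4366 rad.
Bracket: H₀ sin φ sin δ + cos φ cos δ sin H₀ = 1.4366×-0.53288×0.20784 + 0.84619×0.97816×0.99101 = -0.159109 + 0.820268 = 0.661159.
Q̄ = (S₀/π) × [bracket] = (1361/π) × 0.661159 = 286.43 W/m².
— Configuration B (φ=+46.7°):
Solar declination: sin δ = sin ε · sin λ_s = sin 23.44° × sin 357.6° = -0.01666, so δ = -0.954°.
cos H₀ = −tan(+46.7°) tan(-0.954°) = 0.0177, H₀ = 1.5531 rad.
Bracket: H₀ sin φ sin δ + cos φ cos δ sin H₀ = 1.5531×0.72777×-0.01666 + 0.68582×0.99986×0.99984 = -0.018831 + 0.685614 = 0.666783.
Q̄ = (S₀/π) × [bracket] = (1361/π) × 0.666783 = 288.86 W/m².
Ratio Q̄_A / Q̄_B = 286.43 / 288.86 = 0.9916.

Q̄_A / Q̄_B ≈ 0.992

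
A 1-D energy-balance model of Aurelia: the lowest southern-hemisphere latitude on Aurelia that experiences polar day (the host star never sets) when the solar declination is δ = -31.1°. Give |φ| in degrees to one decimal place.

|φ| = 58.9°

Polar day requires cos H₀ = −tan φ tan δ ≤ −1, i.e. tan φ tan δ ≥ 1.
The boundary is |tan φ| · |tan δ| = 1, so |φ| = 90° − |δ| = 90° − 31.1° = 58.9° in the southern hemisphere.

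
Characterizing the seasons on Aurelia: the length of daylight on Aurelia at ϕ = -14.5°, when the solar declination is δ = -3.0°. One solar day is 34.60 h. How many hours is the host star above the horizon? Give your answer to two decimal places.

17.45 h

cos h₀ = −tan ϕ · tan δ = −tan(-14.5°) × tan(-3.000°) = -0.0136, so h₀ = 1.5844 rad = 90.78°.
Daylight = 2h₀/(2π) × 34.60 h = (1.5844/π) × 34.60 = 17.45 h.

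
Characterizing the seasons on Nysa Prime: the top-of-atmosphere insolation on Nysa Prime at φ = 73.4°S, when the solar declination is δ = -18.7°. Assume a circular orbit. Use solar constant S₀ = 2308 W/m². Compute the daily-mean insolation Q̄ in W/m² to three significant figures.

Q̄ ≈ 709 W/m²

cos H₀ = −tan(-73.4°) tan(-18.700°) = -1.1354 ≤ −1 ⇒ polar day, H₀ = π.
Bracket: H₀ sin φ sin δ + cos φ cos δ sin H₀ = 3.1416×-0.95832×-0.32061 + 0.28569×0.94721×0.00000 = 0.965247 + 0.000000 = 0.965247.
Q̄ = (S₀/π) × [bracket] = (2308/π) × 0.965247 = 709.1 W/m².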